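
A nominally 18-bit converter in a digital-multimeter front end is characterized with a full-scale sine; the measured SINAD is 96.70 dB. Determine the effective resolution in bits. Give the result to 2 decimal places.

Inverting SNR = 6.02 N + 1.76: N_eff = (96.70 − 1.76)/6.02 = 15.7708.

15.77 bits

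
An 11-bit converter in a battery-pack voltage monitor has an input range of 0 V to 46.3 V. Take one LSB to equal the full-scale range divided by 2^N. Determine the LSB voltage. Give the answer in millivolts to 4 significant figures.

V_FS = 46.3 V.
There are 2^11 = 2048 steps.
Step size = 46.3/2048 V = 22.61 mV.

22.61 mV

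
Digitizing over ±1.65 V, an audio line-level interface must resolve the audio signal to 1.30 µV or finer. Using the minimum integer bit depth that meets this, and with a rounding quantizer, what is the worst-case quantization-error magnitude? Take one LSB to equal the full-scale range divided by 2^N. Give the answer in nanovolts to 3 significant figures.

393 nV

The full-scale span is 1.65 − (-1.65) = 3.3 V.
Levels needed ≥ 3.3/1.30 µV = 2.538e6. 2^22 = 4194304 suffices, so N_min = 22.
LSB = 3.3 V / 2^22 = 0.78678 µV.
Max error for round-to-nearest is LSB/2 = 393 nV.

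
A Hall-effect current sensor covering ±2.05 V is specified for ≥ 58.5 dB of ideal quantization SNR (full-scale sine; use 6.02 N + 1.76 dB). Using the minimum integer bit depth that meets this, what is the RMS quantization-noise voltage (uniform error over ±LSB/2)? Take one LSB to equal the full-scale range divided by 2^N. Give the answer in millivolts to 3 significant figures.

The full-scale span is 2.05 − (-2.05) = 4.1 V.
N ≥ (58.5 − 1.76)/6.02 = 9.425 → N_min = 10.
One LSB is 4.1 V / 1024 = 4.0039 mV.
RMS noise = LSB/√12 = 1.16 mV.

1.16 mV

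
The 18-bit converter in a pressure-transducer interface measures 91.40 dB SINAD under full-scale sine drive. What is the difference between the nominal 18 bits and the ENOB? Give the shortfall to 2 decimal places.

3.11 bits

ENOB = (SINAD − 1.76)/6.02 = (91.40 − 1.76)/6.02 = 14.8904 bits.
Lost resolution: 18 − 14.8904 = 3.1096 bits.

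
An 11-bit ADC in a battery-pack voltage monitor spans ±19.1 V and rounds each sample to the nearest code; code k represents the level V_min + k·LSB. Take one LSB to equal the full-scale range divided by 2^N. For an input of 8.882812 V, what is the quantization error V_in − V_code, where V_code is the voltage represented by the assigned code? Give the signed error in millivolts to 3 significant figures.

The full-scale span is 19.1 − (-19.1) = 38.2 V. LSB = 38.2 V / 2^11 ≈ 18.65 mV.
Position in LSBs: (8.882812 − (-19.1)) × 2048/38.2 = 1500.2303; rounding gives k = 1500.
Reconstructed level: -19.1 + 1500 × 38.2/2048 V = 8.878515625 V.
e = 8.882812 − (8.878515625) = +4.30 mV.

+4.30 mV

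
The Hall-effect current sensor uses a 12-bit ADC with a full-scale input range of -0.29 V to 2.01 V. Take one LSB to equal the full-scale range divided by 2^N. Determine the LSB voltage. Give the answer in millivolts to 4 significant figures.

0.5615 mV

Full-scale range = 2.01 V − (-0.29 V) = 2.3 V.
Number of codes = 2^12 = 4096.
One LSB is 2.3 V / 4096 = 0.5615 mV.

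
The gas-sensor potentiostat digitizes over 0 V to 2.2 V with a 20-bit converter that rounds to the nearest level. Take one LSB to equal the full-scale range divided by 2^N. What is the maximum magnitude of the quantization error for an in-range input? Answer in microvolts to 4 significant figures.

Range is 2.2 V.
LSB = 2.2 V / 2^20 = 2.09808 µV.
Worst-case error for round-to-nearest is half an LSB: 1.049 µV.

1.049 µV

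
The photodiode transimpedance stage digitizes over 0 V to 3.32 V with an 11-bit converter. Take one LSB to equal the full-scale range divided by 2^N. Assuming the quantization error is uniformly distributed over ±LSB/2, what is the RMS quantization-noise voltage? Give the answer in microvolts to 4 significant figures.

Full-scale range = 3.32 V.
LSB = 3.32 V ÷ 2^11 = 3.32/2048 V = 1.62109 mV.
V_rms = LSB/√12 = 1.62109 mV / √12 = 468.0 µV.

468.0 µV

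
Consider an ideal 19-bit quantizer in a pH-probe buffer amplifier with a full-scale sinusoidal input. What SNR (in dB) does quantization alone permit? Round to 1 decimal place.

116.1 dB

SNR = 6.02·19 + 1.76 = 116.14 dB.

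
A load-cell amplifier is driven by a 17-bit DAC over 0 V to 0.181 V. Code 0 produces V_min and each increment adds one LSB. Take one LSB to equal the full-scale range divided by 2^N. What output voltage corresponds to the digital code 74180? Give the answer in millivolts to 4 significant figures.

Span = 0.181 V. LSB = 0.181 V / 2^17.
V_out = V_min + code × LSB = 0 V + 74180 × 0.181 V / 131072
      = 0 + 0.102437 = 0.102437 V.

102.4 mV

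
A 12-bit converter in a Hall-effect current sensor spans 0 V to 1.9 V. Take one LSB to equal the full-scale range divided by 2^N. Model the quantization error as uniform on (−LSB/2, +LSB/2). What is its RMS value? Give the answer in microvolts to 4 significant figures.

Full-scale range = 1.9 V.
Step size = 1.9/4096 V = 463.867 µV.
V_rms = LSB/√12 = 463.867 µV / √12 = 133.9 µV.

133.9 µV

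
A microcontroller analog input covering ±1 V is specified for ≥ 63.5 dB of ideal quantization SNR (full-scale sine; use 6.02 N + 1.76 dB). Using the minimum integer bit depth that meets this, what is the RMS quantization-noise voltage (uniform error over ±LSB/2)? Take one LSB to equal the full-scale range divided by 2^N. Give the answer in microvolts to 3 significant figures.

282 µV

The full-scale span is 1 − (-1) = 2 V.
Required N = ⌈(63.5 − 1.76)/6.02⌉ = ⌈10.256⌉ = 11.
LSB = 2 V / 2^11 = 0.97656 mV.
V_rms = LSB/√12 = 282 µV.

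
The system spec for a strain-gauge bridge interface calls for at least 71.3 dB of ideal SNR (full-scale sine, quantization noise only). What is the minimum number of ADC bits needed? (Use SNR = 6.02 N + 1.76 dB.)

12 bits

6.02 N + 1.76 ≥ 71.3 gives N ≥ 11.551, so the minimum integer is 12.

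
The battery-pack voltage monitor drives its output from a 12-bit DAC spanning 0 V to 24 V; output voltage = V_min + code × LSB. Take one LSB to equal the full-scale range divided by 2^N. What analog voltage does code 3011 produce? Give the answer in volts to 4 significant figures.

17.64 V

Range is 24 V. LSB = 24 V / 2^12.
Output = V_min + (3011/4096) × range = 0 + 0.735107 × 24 V
      = 0 V + 17.6426 V = 17.6426 V.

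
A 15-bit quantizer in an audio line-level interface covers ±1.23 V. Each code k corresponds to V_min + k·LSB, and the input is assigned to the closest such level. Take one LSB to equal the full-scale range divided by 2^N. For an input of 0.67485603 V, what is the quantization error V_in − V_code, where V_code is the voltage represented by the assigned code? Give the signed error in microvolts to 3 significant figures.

+22.7 µV

The full-scale span is 1.23 − (-1.23) = 2.46 V. LSB = 2.46 V / 2^15 ≈ 75.07 µV.
Position in LSBs: (0.67485603 − (-1.23)) × 32768/2.46 = 25373.3018; rounding gives k = 25373.
Reconstructed level: -1.23 + 25373 × 2.46/32768 V = 0.67483337402 V.
V_in − V_code = 0.67485603 − (0.67483337402) = +22.7 µV.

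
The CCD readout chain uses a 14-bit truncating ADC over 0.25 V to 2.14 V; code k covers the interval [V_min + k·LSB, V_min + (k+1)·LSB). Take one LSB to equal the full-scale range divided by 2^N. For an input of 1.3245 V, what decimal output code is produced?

9314

The full-scale span is 2.14 − (0.25) = 1.89 V. LSB = 1.89 V / 2^14 ≈ 115.4 µV.
code = ⌊(V_in − V_min)/LSB⌋ = ⌊(V_in − V_min) × 2^14 / range⌋
     = ⌊(1.3245 − (0.25)) × 16384 / 1.89⌋ = ⌊1.0745 × 16384/1.89⌋
     = ⌊9314.607⌋ = 9314.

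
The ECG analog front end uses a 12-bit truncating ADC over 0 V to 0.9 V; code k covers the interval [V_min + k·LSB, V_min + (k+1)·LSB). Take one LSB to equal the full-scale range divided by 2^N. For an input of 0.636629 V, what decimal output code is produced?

2897

Span = 0.9 V. LSB = 0.9 V / 2^12 ≈ 219.7 µV.
V_in − V_min = 0.636629 − (0) = 0.636629 V.
Divide by LSB: 0.636629 × 4096/0.9 = 2897.3693.
Truncating gives code 2897.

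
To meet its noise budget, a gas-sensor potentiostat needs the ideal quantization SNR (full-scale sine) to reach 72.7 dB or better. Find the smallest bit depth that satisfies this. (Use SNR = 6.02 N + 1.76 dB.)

12 bits

6.02 N + 1.76 ≥ 72.7 gives N ≥ 11.784, so the minimum integer is 12.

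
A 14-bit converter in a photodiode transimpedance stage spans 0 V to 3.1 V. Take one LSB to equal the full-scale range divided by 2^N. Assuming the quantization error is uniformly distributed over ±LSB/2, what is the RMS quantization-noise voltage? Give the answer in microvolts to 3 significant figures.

Range is 3.1 V.
Step size = 3.1/16384 V = 189.21 µV.
σ_q = LSB/√12 = 189.21 µV/3.4641 = 54.6 µV.

54.6 µV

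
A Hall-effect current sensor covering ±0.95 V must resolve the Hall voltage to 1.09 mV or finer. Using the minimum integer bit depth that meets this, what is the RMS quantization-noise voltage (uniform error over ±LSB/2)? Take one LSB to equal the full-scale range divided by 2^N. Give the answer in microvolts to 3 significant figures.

Range = 0.95 − (-0.95) = 1.9 V.
Levels needed ≥ 1.9/1.09 mV = 1743. 2^11 = 2048 suffices, so N_min = 11.
One LSB is 1.9 V / 2048 = 0.92773 mV.
σ_q = LSB/√12 = 0.92773 mV/3.4641 = 268 µV.

268 µV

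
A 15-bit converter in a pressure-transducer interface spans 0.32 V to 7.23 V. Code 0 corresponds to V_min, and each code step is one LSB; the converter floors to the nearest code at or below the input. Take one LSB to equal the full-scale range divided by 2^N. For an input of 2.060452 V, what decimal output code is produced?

Span: 7.23 V − (0.32 V) = 6.91 V. LSB = 6.91 V / 2^15 ≈ 210.9 µV.
code = ⌊(V_in − V_min)/LSB⌋ = ⌊(V_in − V_min) × 2^15 / range⌋
     = ⌊(2.060452 − (0.32)) × 32768 / 6.91⌋ = ⌊1.740452 × 32768/6.91⌋
     = ⌊8253.420⌋ = 8253.

8253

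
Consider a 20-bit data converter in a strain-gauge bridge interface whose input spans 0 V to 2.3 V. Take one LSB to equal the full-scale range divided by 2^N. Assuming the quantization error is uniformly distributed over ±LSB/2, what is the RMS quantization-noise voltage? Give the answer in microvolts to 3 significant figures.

V_FS = 2.3 V.
One LSB is 2.3 V / 1048576 = 2.1935 µV.
RMS of a uniform error over width LSB is LSB/√12 = 0.633 µV.

0.633 µV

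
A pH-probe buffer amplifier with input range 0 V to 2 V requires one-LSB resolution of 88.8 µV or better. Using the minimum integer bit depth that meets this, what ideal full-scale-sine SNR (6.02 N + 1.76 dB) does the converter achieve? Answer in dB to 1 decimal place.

92.1 dB

Range is 2 V.
Need 2^N ≥ 2 V / 88.8 µV = 22520 → N_min = 15.
SNR = 6.02 × 15 + 1.76 = 92.06 dB.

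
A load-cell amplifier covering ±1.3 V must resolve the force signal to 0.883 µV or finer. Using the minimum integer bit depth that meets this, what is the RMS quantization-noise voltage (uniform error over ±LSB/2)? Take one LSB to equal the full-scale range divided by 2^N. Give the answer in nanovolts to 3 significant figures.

The full-scale span is 1.3 − (-1.3) = 2.6 V.
Required number of levels: 2.6/0.883 µV = 2.9445e6; smallest N with 2^N ≥ that is 22.
One LSB is 2.6 V / 4194304 = 0.61989 µV.
σ_q = LSB/√12 = 0.61989 µV/3.4641 = 179 nV.

179 nV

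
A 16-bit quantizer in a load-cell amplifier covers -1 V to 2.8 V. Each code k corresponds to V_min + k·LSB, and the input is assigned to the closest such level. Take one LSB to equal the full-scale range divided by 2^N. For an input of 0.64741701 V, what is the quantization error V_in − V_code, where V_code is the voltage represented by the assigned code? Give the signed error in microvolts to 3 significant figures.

Full-scale range = 2.8 V − (-1 V) = 3.8 V. LSB = 3.8 V / 2^16 ≈ 57.98 µV.
(V_in − V_min)/LSB = (0.64741701 − (-1)) × 65536/3.8 = 28411.8740 → nearest code k = 28412.
Reconstructed level: -1 + 28412 × 3.8/65536 V = 0.64742431641 V.
V_in − V_code = 0.64741701 − (0.64742431641) = −7.31 µV.

−7.31 µV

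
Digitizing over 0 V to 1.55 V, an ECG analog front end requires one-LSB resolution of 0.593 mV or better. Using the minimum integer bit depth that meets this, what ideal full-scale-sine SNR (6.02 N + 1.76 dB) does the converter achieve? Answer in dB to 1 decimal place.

Span = 1.55 V.
1.55 V / 0.593 mV = 2614. Since 2^11 = 2048 and 2^12 = 4096, N = 12.
SNR = 6.02 × 12 + 1.76 = 74.00 dB.

74.0 dB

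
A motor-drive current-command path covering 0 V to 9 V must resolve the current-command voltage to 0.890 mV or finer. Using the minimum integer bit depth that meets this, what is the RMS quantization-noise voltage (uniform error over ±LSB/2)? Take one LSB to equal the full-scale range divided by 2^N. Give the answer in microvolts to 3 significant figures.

Full-scale range = 9 V.
Levels needed ≥ 9/0.890 mV = 10110. 2^14 = 16384 suffices, so N_min = 14.
One LSB is 9 V / 16384 = 0.54932 mV.
σ_q = LSB/√12 = 0.54932 mV/3.4641 = 159 µV.

159 µV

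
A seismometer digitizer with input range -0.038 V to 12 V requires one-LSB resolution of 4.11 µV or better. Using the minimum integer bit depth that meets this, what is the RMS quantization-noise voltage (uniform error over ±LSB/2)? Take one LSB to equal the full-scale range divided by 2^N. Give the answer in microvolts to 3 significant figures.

0.829 µV

Full-scale range = 12 V − (-0.038 V) = 12.038 V.
Required number of levels: 12.038/4.11 µV = 2.9290e6; smallest N with 2^N ≥ that is 22.
LSB = 12.038 V ÷ 2^22 = 12.038/4194304 V = 2.8701 µV.
σ_q = LSB/√12 = 2.8701 µV/3.4641 = 0.829 µV.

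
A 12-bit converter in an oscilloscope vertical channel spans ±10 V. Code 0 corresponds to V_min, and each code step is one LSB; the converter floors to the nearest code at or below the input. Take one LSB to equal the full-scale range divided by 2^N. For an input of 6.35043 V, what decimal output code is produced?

3348

The full-scale span is 10 − (-10) = 20 V. LSB = 20 V / 2^12 ≈ 4.883 mV.
(V_in − V_min) × 2^12/range = (6.35043 − (-10)) × 4096/20 = 3348.568.
Floor → code = 3348.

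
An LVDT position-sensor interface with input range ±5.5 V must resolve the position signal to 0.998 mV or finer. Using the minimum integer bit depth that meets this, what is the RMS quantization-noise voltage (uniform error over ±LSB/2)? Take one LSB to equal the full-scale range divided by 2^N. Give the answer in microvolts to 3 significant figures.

194 µV

Full-scale range = 5.5 V − (-5.5 V) = 11 V.
Levels needed ≥ 11/0.998 mV = 11020. 2^14 = 16384 suffices, so N_min = 14.
LSB = 11 V / 2^14 = 0.67139 mV.
σ_q = LSB/√12 = 0.67139 mV/3.4641 = 194 µV.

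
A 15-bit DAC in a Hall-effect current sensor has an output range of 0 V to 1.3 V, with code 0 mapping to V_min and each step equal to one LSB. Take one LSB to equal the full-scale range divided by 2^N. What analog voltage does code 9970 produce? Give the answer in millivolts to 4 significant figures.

395.5 mV

Range is 1.3 V. LSB = 1.3 V / 2^15.
V_out = V_min + code × LSB = 0 V + 9970 × 1.3 V / 32768
      = 0 V + 0.395538 V = 0.395538 V.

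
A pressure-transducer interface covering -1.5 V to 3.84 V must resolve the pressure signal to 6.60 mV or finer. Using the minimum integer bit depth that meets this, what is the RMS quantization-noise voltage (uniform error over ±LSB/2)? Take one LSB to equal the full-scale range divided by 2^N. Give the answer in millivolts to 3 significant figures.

1.51 mV

Span: 3.84 V − (-1.5 V) = 5.34 V.
Levels needed ≥ 5.34/6.60 mV = 809.1. 2^10 = 1024 suffices, so N_min = 10.
LSB = 5.34 V ÷ 2^10 = 5.34/1024 V = 5.2148 mV.
V_rms = LSB/√12 = 1.51 mV.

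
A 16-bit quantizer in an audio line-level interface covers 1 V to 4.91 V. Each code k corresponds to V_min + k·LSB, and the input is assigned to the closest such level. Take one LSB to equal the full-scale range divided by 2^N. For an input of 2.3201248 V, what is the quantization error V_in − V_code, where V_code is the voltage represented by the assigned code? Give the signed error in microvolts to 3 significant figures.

−13.3 µV

Full-scale range = 4.91 V − (1 V) = 3.91 V. LSB = 3.91 V / 2^16 ≈ 59.66 µV.
(V_in − V_min)/LSB = (2.3201248 − (1)) × 65536/3.91 = 22126.7772 → nearest code k = 22127.
Reconstructed level: 1 + 22127 × 3.91/65536 V = 2.3201380920 V.
Error = V_in − V_code = 2.3201248 − (2.3201380920) = −13.3 µV.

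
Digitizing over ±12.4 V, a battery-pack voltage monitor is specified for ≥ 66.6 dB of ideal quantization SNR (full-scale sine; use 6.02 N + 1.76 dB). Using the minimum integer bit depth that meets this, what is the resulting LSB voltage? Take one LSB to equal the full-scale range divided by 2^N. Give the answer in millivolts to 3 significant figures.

12.1 mV

Full-scale range = 12.4 V − (-12.4 V) = 24.8 V.
Required N = ⌈(66.6 − 1.76)/6.02⌉ = ⌈10.771⌉ = 11.
Step size = 24.8/2048 V = 12.1 mV.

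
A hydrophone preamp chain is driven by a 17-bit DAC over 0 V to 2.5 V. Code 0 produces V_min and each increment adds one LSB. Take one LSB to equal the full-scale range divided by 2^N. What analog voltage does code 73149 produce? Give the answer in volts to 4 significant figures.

V_FS = 2.5 V. LSB = 2.5 V / 2^17.
V_out = 0 + 73149 × (2.5/131072) V
      = 0 V + 1.39521 V = 1.39521 V.

1.395 V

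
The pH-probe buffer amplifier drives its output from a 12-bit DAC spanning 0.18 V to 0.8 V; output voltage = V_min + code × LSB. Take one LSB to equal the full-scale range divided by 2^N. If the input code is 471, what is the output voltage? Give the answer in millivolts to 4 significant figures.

251.3 mV

Range = 0.8 − (0.18) = 0.62 V. LSB = 0.62 V / 2^12.
V_out = 0.18 + 471 × (0.62/4096) V
      = 0.18 V + 0.0712939 V = 0.251294 V.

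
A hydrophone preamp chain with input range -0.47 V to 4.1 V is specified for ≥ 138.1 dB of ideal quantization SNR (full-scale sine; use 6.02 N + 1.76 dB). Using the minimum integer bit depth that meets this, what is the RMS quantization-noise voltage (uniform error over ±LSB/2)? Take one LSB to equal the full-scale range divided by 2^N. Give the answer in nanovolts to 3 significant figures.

Span: 4.1 V − (-0.47 V) = 4.57 V.
N ≥ (138.1 − 1.76)/6.02 = 22.648 → N_min = 23.
LSB = 4.57 V ÷ 2^23 = 4.57/8388608 V = 0.54479 µV.
V_rms = LSB/√12 = 157 nV.

157 nV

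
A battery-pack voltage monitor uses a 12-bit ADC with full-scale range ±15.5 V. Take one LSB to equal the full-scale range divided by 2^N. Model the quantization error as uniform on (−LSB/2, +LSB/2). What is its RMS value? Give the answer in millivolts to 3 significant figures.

2.18 mV

The full-scale span is 15.5 − (-15.5) = 31 V.
One LSB is 31 V / 4096 = 7.5684 mV.
V_rms = LSB/√12 = 7.5684 mV / √12 = 2.18 mV.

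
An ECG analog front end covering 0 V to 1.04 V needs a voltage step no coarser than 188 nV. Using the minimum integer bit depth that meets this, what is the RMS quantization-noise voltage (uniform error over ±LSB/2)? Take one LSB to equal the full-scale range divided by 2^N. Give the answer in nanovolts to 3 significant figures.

35.8 nV

Span = 1.04 V.
1.04 V / 188 nV = 5.532e6. Since 2^22 = 4194304 and 2^23 = 8388608, N = 23.
Step size = 1.04/8388608 V = 123.98 nV.
σ_q = LSB/√12 = 123.98 nV/3.4641 = 35.8 nV.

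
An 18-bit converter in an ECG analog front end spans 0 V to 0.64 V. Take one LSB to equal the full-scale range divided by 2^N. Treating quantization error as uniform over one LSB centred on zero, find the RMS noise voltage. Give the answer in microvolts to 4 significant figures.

0.7048 µV

Range is 0.64 V.
One LSB is 0.64 V / 262144 = 2.44141 µV.
σ_q = LSB/√12 = 2.44141 µV/3.4641 = 0.7048 µV.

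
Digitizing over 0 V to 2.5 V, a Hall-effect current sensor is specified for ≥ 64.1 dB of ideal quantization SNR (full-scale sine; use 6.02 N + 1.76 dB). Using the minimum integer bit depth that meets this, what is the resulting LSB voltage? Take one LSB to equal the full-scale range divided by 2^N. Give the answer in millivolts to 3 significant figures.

1.22 mV

Full-scale range = 2.5 V.
Solving 6.02 N ≥ 64.1 − 1.76: N ≥ 10.355. Round up → N = 11.
LSB = 2.5 V ÷ 2^11 = 2.5/2048 V = 1.22 mV.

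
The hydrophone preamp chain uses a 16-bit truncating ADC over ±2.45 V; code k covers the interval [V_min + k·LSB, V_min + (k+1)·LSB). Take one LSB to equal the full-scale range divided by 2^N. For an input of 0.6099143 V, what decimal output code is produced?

The full-scale span is 2.45 − (-2.45) = 4.9 V. LSB = 4.9 V / 2^16 ≈ 74.77 µV.
V_in − V_min = 0.6099143 − (-2.45) = 3.0599143 V.
Divide by LSB: 3.0599143 × 65536/4.9 = 40925.4171.
Truncating gives code 40925.

40925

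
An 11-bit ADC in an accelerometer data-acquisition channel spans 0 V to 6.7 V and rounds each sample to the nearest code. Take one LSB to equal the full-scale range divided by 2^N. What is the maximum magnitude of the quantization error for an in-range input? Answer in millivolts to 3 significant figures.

V_FS = 6.7 V.
One LSB is 6.7 V / 2048 = 3.2715 mV.
Worst-case error for round-to-nearest is half an LSB: 1.64 mV.

1.64 mV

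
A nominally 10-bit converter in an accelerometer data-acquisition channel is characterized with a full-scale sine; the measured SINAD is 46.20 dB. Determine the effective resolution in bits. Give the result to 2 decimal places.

(46.20 − 1.76) / 6.02 = 44.44/6.02 = 7.3821 effective bits.

7.38 bits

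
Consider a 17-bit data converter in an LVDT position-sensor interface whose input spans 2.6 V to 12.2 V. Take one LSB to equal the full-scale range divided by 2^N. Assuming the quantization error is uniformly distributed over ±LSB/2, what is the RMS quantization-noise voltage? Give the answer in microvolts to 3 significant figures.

Full-scale range = 12.2 V − (2.6 V) = 9.6 V.
LSB = 9.6 V / 2^17 = 73.242 µV.
σ_q = LSB/√12 = 73.242 µV/3.4641 = 21.1 µV.

21.1 µV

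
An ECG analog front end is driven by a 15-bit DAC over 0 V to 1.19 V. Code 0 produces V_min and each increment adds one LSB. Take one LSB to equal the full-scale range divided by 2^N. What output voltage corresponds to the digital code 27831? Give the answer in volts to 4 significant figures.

Span = 1.19 V. LSB = 1.19 V / 2^15.
Output = V_min + (27831/32768) × range = 0 + 0.849335 × 1.19 V
      = 0 V + 1.01071 V = 1.01071 V.

1.011 V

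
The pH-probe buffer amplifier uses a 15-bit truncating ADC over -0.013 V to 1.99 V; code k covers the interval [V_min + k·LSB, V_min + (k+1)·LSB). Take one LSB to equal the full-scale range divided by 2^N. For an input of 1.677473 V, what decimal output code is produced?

27655

Range = 1.99 − (-0.013) = 2.003 V. LSB = 2.003 V / 2^15 ≈ 61.13 µV.
(V_in − V_min) × 2^15/range = (1.677473 − (-0.013)) × 32768/2.003 = 27655.227.
Floor → code = 27655.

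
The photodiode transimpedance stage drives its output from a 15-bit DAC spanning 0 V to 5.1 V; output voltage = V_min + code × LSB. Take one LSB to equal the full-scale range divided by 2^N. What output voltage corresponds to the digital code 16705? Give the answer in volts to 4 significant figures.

2.600 V

Full-scale range = 5.1 V. LSB = 5.1 V / 2^15.
Output = V_min + (16705/32768) × range = 0 + 0.509796 × 5.1 V
      = 0 V + 2.59996 V = 2.59996 V.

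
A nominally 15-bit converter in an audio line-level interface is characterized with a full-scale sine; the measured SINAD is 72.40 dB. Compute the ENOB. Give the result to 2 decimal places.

11.73 bits

ENOB = (72.40 − 1.76)/6.02 = 11.7342 bits.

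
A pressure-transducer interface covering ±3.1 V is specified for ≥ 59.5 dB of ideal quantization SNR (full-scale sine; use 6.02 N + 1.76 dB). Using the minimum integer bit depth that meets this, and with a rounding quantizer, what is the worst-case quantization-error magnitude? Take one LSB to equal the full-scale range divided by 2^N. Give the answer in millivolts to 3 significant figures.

3.03 mV

Span: 3.1 V − (-3.1 V) = 6.2 V.
Solving 6.02 N ≥ 59.5 − 1.76: N ≥ 9.591. Round up → N = 10.
LSB = 6.2 V / 2^10 = 6.0547 mV.
Max error for round-to-nearest is LSB/2 = 3.03 mV.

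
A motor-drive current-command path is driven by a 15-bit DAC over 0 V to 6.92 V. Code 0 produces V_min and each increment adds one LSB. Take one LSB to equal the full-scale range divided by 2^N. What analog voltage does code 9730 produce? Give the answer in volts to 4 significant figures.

Span = 6.92 V. LSB = 6.92 V / 2^15.
Output = V_min + (9730/32768) × range = 0 + 0.296936 × 6.92 V
      = 0 V + 2.05480 V = 2.05480 V.

2.055 V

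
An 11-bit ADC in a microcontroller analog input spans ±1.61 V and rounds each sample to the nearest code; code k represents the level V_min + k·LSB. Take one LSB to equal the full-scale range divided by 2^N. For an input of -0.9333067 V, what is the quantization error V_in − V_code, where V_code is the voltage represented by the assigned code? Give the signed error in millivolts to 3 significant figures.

Range = 1.61 − (-1.61) = 3.22 V. LSB = 3.22 V / 2^11 ≈ 1.572 mV.
Position in LSBs: (-0.9333067 − (-1.61)) × 2048/3.22 = 430.3938; rounding gives k = 430.
V_code = V_min + k × range/2^11 = -1.61 + 430 × 3.22/2048 = -0.9339257813 V.
e = -0.9333067 − (-0.9339257813) = +0.619 mV.

+0.619 mV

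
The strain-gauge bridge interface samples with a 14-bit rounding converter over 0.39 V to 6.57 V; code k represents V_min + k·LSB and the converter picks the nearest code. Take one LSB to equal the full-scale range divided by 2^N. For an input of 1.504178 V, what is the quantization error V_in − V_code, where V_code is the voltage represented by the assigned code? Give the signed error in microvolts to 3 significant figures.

−62.7 µV

Range = 6.57 − (0.39) = 6.18 V. LSB = 6.18 V / 2^14 ≈ 377.2 µV.
Position in LSBs: (1.504178 − (0.39)) × 16384/6.18 = 2953.8337; rounding gives k = 2954.
V_code = 0.39 + (2954/16384) × 6.18 = 1.5042407227 V.
e = 1.504178 − (1.5042407227) = −62.7 µV.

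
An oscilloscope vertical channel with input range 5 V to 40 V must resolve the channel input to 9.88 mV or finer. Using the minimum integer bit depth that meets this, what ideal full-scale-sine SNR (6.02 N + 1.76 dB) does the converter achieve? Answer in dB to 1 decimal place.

Span: 40 V − (5 V) = 35 V.
Levels needed ≥ 35/9.88 mV = 3543. 2^12 = 4096 suffices, so N_min = 12.
SNR = 6.02 × 12 + 1.76 = 74.00 dB.

74.0 dB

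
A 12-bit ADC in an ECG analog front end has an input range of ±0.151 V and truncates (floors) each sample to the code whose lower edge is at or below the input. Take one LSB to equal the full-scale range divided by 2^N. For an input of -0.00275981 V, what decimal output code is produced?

Full-scale range = 0.151 V − (-0.151 V) = 0.302 V. LSB = 0.302 V / 2^12 ≈ 73.73 µV.
code = ⌊(V_in − V_min)/LSB⌋ = ⌊(V_in − V_min) × 2^12 / range⌋
     = ⌊(-0.00275981 − (-0.151)) × 4096 / 0.302⌋ = ⌊0.14824019 × 4096/0.302⌋
     = ⌊2010.569⌋ = 2010.

2010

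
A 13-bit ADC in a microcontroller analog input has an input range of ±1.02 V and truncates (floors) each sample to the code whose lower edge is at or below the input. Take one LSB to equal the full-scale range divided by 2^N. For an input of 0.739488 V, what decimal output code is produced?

7065

Span: 1.02 V − (-1.02 V) = 2.04 V. LSB = 2.04 V / 2^13 ≈ 249.0 µV.
V_in − V_min = 0.739488 − (-1.02) = 1.759488 V.
Divide by LSB: 1.759488 × 8192/2.04 = 7065.5518.
Truncating gives code 7065.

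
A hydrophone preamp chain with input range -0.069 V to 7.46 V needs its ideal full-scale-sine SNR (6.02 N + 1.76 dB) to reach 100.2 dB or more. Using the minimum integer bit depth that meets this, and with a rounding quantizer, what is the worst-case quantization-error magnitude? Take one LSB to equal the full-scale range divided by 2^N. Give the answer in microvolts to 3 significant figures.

28.7 µV

The full-scale span is 7.46 − (-0.069) = 7.529 V.
Solving 6.02 N ≥ 100.2 − 1.76: N ≥ 16.352. Round up → N = 17.
One LSB is 7.529 V / 131072 = 57.442 µV.
|e|_max = LSB/2 = 28.7 µV.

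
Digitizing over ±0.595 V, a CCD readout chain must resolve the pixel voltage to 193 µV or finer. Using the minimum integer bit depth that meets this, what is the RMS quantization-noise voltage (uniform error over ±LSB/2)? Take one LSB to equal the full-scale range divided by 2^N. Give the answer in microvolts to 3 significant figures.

41.9 µV

Full-scale range = 0.595 V − (-0.595 V) = 1.19 V.
1.19 V / 193 µV = 6166. Since 2^12 = 4096 and 2^13 = 8192, N = 13.
One LSB is 1.19 V / 8192 = 145.26 µV.
RMS noise = LSB/√12 = 41.9 µV.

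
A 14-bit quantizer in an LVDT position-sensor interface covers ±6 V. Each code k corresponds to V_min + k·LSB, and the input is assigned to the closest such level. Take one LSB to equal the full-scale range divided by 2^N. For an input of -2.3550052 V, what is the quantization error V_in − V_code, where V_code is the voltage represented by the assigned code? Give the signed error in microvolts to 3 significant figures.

Span: 6 V − (-6 V) = 12 V. LSB = 12 V / 2^14 ≈ 0.7324 mV.
(-2.3550052 − (-6)) / LSB = 3.6449948 × 16384/12 = 4976.6329. Nearest integer: k = 4977.
Reconstructed level: -6 + 4977 × 12/16384 V = -2.3547363281 V.
e = -2.3550052 − (-2.3547363281) = −269 µV.

−269 µV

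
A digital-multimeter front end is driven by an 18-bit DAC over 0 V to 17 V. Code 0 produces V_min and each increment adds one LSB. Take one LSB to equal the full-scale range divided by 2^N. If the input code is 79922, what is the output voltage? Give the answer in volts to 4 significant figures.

Range is 17 V. LSB = 17 V / 2^18.
V_out = 0 + 79922 × (17/262144) V
      = 0 V + 5.18293 V = 5.18293 V.

5.183 V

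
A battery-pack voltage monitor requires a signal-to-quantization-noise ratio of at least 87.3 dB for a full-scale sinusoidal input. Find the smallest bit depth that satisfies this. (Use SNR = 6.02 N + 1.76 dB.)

N ≥ (87.3 − 1.76)/6.02 = 14.209 → N_min = 15.

15 bits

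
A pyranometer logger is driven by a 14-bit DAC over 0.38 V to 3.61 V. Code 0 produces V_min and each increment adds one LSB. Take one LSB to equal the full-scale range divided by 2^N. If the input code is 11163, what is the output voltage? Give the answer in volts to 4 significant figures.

Span: 3.61 V − (0.38 V) = 3.23 V. LSB = 3.23 V / 2^14.
Output = V_min + (11163/16384) × range = 0.38 + 0.681335 × 3.23 V
      = 0.38 V + 2.20071 V = 2.58071 V.

2.581 V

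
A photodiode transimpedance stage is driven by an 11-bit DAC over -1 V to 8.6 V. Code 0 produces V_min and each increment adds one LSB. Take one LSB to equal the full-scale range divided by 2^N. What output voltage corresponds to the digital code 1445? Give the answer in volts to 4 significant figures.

Span: 8.6 V − (-1 V) = 9.6 V. LSB = 9.6 V / 2^11.
V_out = V_min + code × LSB = -1 V + 1445 × 9.6 V / 2048
      = -1 V + 6.77344 V = 5.77344 V.

5.773 V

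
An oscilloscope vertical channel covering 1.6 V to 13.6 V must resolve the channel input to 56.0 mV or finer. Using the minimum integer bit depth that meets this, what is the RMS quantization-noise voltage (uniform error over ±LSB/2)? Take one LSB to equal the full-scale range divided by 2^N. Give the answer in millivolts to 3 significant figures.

13.5 mV

Full-scale range = 13.6 V − (1.6 V) = 12 V.
Required number of levels: 12/56.0 mV = 214.29; smallest N with 2^N ≥ that is 8.
LSB = 12 V ÷ 2^8 = 12/256 V = 46.875 mV.
RMS noise = LSB/√12 = 13.5 mV.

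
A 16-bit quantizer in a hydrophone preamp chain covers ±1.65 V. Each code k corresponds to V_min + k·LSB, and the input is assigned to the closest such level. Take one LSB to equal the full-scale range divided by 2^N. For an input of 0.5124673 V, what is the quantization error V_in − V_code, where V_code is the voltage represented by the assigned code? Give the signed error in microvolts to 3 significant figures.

+14.6 µV

Span: 1.65 V − (-1.65 V) = 3.3 V. LSB = 3.3 V / 2^16 ≈ 50.35 µV.
Position in LSBs: (0.5124673 − (-1.65)) × 65536/3.3 = 42945.2900; rounding gives k = 42945.
V_code = V_min + k × range/2^16 = -1.65 + 42945 × 3.3/65536 = 0.51245269775 V.
V_in − V_code = 0.5124673 − (0.51245269775) = +14.6 µV.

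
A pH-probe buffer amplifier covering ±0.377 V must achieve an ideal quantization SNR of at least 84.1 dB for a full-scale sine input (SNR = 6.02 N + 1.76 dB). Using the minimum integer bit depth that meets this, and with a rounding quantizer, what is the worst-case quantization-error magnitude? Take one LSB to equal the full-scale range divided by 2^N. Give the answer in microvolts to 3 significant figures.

23.0 µV

The full-scale span is 0.377 − (-0.377) = 0.754 V.
6.02 N + 1.76 ≥ 84.1 gives N ≥ 13.678, so the minimum integer is 14.
LSB = 0.754 V / 2^14 = 46.021 µV.
Max error for round-to-nearest is LSB/2 = 23.0 µV.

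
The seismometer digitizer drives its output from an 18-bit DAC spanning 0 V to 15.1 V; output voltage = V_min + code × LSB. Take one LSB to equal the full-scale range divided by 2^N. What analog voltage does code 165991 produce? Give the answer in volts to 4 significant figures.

Full-scale range = 15.1 V. LSB = 15.1 V / 2^18.
V_out = 0 + 165991 × (15.1/262144) V
      = 0 V + 9.56140 V = 9.56140 V.

9.561 V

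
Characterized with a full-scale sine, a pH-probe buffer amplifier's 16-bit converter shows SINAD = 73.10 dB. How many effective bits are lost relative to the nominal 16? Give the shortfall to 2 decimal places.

4.15 bits

Effective bits = (73.10 − 1.76)/6.02 = 11.8505.
16 − 11.8505 = 4.15 bits below nominal.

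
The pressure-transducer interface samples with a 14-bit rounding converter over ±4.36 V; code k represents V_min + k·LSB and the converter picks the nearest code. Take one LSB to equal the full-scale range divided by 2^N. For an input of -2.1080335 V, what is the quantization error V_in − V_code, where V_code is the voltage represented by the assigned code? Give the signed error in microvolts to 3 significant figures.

Full-scale range = 4.36 V − (-4.36 V) = 8.72 V. LSB = 8.72 V / 2^14 ≈ 0.5322 mV.
(V_in − V_min)/LSB = (-2.1080335 − (-4.36)) × 16384/8.72 = 4231.2178 → nearest code k = 4231.
Reconstructed level: -4.36 + 4231 × 8.72/16384 V = -2.1081494141 V.
Error = V_in − V_code = -2.1080335 − (-2.1081494141) = +116 µV.

+116 µV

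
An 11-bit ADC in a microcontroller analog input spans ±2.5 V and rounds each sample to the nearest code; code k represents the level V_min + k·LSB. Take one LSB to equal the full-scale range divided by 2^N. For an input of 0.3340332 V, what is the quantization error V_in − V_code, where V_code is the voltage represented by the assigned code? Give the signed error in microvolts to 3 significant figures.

−439 µV

Range = 2.5 − (-2.5) = 5 V. LSB = 5 V / 2^11 ≈ 2.441 mV.
Position in LSBs: (0.3340332 − (-2.5)) × 2048/5 = 1160.8200; rounding gives k = 1161.
Reconstructed level: -2.5 + 1161 × 5/2048 V = 0.3344726563 V.
e = 0.3340332 − (0.3344726563) = −439 µV.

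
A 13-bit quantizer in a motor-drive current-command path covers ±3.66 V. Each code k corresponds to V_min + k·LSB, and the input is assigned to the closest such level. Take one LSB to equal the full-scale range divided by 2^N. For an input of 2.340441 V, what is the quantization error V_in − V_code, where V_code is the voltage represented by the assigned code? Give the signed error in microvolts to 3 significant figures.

Span: 3.66 V − (-3.66 V) = 7.32 V. LSB = 7.32 V / 2^13 ≈ 0.8936 mV.
Position in LSBs: (2.340441 − (-3.66)) × 8192/7.32 = 6715.2476; rounding gives k = 6715.
V_code = V_min + k × range/2^13 = -3.66 + 6715 × 7.32/8192 = 2.340219727 V.
V_in − V_code = 2.340441 − (2.340219727) = +221 µV.

+221 µV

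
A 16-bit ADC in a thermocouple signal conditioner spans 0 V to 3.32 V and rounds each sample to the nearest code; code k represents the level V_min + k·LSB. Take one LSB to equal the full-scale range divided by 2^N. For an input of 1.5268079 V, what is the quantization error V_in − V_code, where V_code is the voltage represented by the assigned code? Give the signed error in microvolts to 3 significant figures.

−9.12 µV

Range is 3.32 V. LSB = 3.32 V / 2^16 ≈ 50.66 µV.
Position in LSBs: (1.5268079 − (0)) × 65536/3.32 = 30138.8200; rounding gives k = 30139.
V_code = V_min + k × range/2^16 = 0 + 30139 × 3.32/65536 = 1.5268170166 V.
e = 1.5268079 − (1.5268170166) = −9.12 µV.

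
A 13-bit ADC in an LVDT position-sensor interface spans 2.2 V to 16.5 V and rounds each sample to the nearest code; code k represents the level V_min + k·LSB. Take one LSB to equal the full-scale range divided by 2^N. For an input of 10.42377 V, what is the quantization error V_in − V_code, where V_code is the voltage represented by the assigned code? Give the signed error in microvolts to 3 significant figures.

+223 µV

The full-scale span is 16.5 − (2.2) = 14.3 V. LSB = 14.3 V / 2^13 ≈ 1.746 mV.
(10.42377 − (2.2)) / LSB = 8.22377 × 8192/14.3 = 4711.1275. Nearest integer: k = 4711.
V_code = V_min + k × range/2^13 = 2.2 + 4711 × 14.3/8192 = 10.42354736 V.
Error = V_in − V_code = 10.42377 − (10.42354736) = +223 µV.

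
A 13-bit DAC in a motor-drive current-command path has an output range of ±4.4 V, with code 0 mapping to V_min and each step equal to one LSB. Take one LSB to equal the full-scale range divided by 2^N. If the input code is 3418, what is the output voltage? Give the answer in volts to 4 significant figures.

-0.7283 V

Range = 4.4 − (-4.4) = 8.8 V. LSB = 8.8 V / 2^13.
Output = V_min + (3418/8192) × range = -4.4 + 0.417236 × 8.8 V
      = -4.4 + 3.67168 = -0.728320 V.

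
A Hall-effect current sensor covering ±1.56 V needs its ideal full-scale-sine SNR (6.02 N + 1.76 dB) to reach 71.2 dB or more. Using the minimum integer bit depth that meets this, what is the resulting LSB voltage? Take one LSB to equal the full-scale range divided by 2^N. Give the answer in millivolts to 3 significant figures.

The full-scale span is 1.56 − (-1.56) = 3.12 V.
6.02 N + 1.76 ≥ 71.2 gives N ≥ 11.535, so the minimum integer is 12.
LSB = 3.12 V / 2^12 = 0.762 mV.

0.762 mV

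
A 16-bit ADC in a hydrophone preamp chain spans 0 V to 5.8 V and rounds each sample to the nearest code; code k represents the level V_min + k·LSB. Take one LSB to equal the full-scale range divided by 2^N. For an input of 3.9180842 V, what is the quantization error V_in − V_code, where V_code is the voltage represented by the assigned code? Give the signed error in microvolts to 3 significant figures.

−31.0 µV

Span = 5.8 V. LSB = 5.8 V / 2^16 ≈ 88.50 µV.
Position in LSBs: (3.9180842 − (0)) × 65536/5.8 = 44271.6493; rounding gives k = 44272.
V_code = 0 + (44272/65536) × 5.8 = 3.9181152344 V.
Error = V_in − V_code = 3.9180842 − (3.9181152344) = −31.0 µV.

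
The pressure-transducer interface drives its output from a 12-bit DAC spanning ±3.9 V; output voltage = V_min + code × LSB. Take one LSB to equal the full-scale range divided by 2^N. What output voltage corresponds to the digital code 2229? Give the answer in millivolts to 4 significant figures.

Range = 3.9 − (-3.9) = 7.8 V. LSB = 7.8 V / 2^12.
Output = V_min + (2229/4096) × range = -3.9 + 0.544189 × 7.8 V
      = -3.9 V + 4.24468 V = 0.344678 V.

344.7 mV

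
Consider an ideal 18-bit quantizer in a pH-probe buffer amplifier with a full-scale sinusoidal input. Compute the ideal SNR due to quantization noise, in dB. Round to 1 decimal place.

110.1 dB

6.02(18) + 1.76 = 108.36 + 1.76 = 110.12 dB.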